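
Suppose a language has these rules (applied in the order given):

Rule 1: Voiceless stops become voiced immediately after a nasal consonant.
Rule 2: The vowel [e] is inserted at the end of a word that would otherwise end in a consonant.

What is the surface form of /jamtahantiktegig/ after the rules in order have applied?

Rule 1 (post-nasal voicing): /t/ is a voiceless stop immediately after the nasal /m/, so it voices to [d]. /t/ is a voiceless stop immediately after the nasal /n/, so it voices to [d]. /jamtahantiktegig/ → jamdahandiktegig.
Rule 2 (final e-epenthesis): the form ends in the consonant /g/, so [e] is inserted word-finally. /jamdahandiktegig/ → jamdahandiktegige.

jamdahandiktegige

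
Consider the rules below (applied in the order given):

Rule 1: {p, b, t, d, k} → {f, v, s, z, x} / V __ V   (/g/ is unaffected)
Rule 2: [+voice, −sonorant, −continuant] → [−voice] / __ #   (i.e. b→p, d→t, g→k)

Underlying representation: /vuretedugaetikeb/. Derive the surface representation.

Rule 1 (intervocalic spirantization): /t/ is a stop between vowels /e/ and /e/, so it spirantizes to the fricative [s]. /d/ is a stop between vowels /e/ and /u/, so it spirantizes to the fricative [z]. /t/ is a stop between vowels /e/ and /i/, so it spirantizes to the fricative [s]. /k/ is a stop between vowels /i/ and /e/, so it spirantizes to the fricative [x]. /vuretedugaetikeb/ → vuresezugaesixeb.
Rule 2 (final devoicing): /b/ is a voiced stop in word-final position, so it devoices to [p]. /vuresezugaesixeb/ → vuresezugaesixep.

vuresezugaesixep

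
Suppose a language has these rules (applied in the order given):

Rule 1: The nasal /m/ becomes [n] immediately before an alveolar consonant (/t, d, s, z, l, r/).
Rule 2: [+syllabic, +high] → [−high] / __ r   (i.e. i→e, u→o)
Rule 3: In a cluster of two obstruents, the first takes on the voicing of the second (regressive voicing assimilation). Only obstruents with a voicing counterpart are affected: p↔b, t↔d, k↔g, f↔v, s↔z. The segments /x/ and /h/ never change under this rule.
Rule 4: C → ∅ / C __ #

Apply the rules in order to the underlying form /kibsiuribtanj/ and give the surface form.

Rule 1 (nasal place assimilation): no segment meets the environment; /kibsiuribtanj/ is unchanged.
Rule 2 (pre-rhotic lowering): /u/ is a high vowel immediately before /r/, so it lowers to [o]. /kibsiuribtanj/ → kibsioribtanj.
Rule 3 (regressive voicing assimilation): /b/ precedes the voiceless obstruent /s/, so it devoices to [p] by assimilation. /b/ precedes the voiceless obstruent /t/, so it devoices to [p] by assimilation. /kibsioribtanj/ → kipsioriptanj.
Rule 4 (final cluster simplification): /j/ is the second consonant of a word-final cluster /nj/, so it deletes. /kipsioriptanj/ → kipsioriptan.

kipsioriptan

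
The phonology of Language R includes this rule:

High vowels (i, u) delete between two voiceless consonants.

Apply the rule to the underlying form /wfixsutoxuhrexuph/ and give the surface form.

wfxstoxhrexph

/i/ is a high vowel flanked by voiceless consonants /f/ and /x/, so it deletes.
/u/ is a high vowel flanked by voiceless consonants /s/ and /t/, so it deletes.
/u/ is a high vowel flanked by voiceless consonants /x/ and /h/, so it deletes.
/u/ is a high vowel flanked by voiceless consonants /x/ and /p/, so it deletes.
Surface form: [wfxstoxhrexph].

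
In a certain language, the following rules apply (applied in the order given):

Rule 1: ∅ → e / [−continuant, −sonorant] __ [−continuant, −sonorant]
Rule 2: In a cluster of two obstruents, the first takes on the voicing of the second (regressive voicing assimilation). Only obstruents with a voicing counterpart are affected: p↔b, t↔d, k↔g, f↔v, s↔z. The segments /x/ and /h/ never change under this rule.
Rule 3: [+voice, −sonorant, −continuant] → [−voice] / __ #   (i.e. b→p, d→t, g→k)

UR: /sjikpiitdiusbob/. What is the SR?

Rule 1 (stop-cluster e-epenthesis): /k/ and /p/ form a stop–stop cluster, so [e] is inserted between them. /t/ and /d/ form a stop–stop cluster, so [e] is inserted between them. /sjikpiitdiusbob/ → sjikepiitediusbob.
Rule 2 (regressive voicing assimilation): /s/ precedes the voiced obstruent /b/, so it voices to [z] by assimilation. /sjikepiitediusbob/ → sjikepiitediuzbob.
Rule 3 (final devoicing): /b/ is a voiced stop in word-final position, so it devoices to [p]. /sjikepiitediuzbob/ → sjikepiitediuzbop.

sjikepiitediuzbop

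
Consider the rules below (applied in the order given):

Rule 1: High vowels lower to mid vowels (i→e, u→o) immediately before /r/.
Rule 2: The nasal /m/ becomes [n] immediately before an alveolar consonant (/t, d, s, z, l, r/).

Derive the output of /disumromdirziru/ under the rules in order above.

disunronderzeru

Rule 1 (pre-rhotic lowering): /i/ is a high vowel immediately before /r/, so it lowers to [e]. /i/ is a high vowel immediately before /r/, so it lowers to [e]. /disumromdirziru/ → disumromderzeru.
Rule 2 (nasal place assimilation): /m/ precedes the alveolar consonant /r/, so it assimilates in place to [n]. /m/ precedes the alveolar consonant /d/, so it assimilates in place to [n]. /disumromderzeru/ → disunronderzeru.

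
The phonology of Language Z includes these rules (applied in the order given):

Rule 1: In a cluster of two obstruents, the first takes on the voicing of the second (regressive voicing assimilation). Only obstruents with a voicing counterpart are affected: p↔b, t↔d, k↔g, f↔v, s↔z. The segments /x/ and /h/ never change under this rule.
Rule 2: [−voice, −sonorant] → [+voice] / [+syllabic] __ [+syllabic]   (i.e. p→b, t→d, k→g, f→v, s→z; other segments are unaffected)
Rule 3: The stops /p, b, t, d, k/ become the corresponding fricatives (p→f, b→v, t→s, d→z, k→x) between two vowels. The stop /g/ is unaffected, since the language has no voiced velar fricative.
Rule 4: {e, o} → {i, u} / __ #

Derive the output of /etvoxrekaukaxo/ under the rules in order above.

edvoxregaugaxu

Rule 1 (regressive voicing assimilation): /t/ precedes the voiced obstruent /v/, so it voices to [d] by assimilation. /etvoxrekaukaxo/ → edvoxrekaukaxo.
Rule 2 (intervocalic voicing): /k/ is a voiceless obstruent between vowels /e/ and /a/, so it voices to [g]. /k/ is a voiceless obstruent between vowels /u/ and /a/, so it voices to [g]. /edvoxrekaukaxo/ → edvoxregaugaxo.
Rule 3 (intervocalic spirantization): no segment meets the environment; /edvoxregaugaxo/ is unchanged.
Rule 4 (final vowel raising): /o/ is a mid vowel in word-final position, so it raises to [u]. /edvoxregaugaxo/ → edvoxregaugaxu.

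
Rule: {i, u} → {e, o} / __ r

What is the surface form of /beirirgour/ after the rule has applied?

/i/ is a high vowel immediately before /r/, so it lowers to [e].
/i/ is a high vowel immediately before /r/, so it lowers to [e].
/u/ is a high vowel immediately before /r/, so it lowers to [o].
Surface form: [beerergoor].

beerergoor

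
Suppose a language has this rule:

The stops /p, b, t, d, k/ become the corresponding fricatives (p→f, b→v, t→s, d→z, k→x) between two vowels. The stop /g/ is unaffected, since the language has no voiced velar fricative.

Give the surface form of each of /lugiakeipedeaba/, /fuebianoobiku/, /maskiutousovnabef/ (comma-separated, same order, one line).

/lugiakeipedeaba/: /k/ is a stop between vowels /a/ and /e/, so it spirantizes to the fricative [x]. /p/ is a stop between vowels /i/ and /e/, so it spirantizes to the fricative [f]. /d/ is a stop between vowels /e/ and /e/, so it spirantizes to the fricative [z]. /b/ is a stop between vowels /a/ and /a/, so it spirantizes to the fricative [v]. → [lugiaxeifezeava].
/fuebianoobiku/: /b/ is a stop between vowels /e/ and /i/, so it spirantizes to the fricative [v]. /b/ is a stop between vowels /o/ and /i/, so it spirantizes to the fricative [v]. /k/ is a stop between vowels /i/ and /u/, so it spirantizes to the fricative [x]. → [fuevianoovixu].
/maskiutousovnabef/: /t/ is a stop between vowels /u/ and /o/, so it spirantizes to the fricative [s]. /b/ is a stop between vowels /a/ and /e/, so it spirantizes to the fricative [v]. → [maskiusousovnavef].

lugiaxeifezeava, fuevianoovixu, maskiusousovnavef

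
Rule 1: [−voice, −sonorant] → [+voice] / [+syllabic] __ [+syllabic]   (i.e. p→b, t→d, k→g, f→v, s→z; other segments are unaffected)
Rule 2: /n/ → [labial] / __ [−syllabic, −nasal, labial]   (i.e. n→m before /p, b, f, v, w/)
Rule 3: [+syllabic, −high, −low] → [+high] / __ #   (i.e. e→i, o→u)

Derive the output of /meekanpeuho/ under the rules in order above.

Rule 1 (intervocalic voicing): /k/ is a voiceless obstruent between vowels /e/ and /a/, so it voices to [g]. /meekanpeuho/ → meeganpeuho.
Rule 2 (nasal place assimilation): /n/ precedes the labial consonant /p/, so it assimilates in place to [m]. /meeganpeuho/ → meegampeuho.
Rule 3 (final vowel raising): /o/ is a mid vowel in word-final position, so it raises to [u]. /meegampeuho/ → meegampeuhu.

meegampeuhu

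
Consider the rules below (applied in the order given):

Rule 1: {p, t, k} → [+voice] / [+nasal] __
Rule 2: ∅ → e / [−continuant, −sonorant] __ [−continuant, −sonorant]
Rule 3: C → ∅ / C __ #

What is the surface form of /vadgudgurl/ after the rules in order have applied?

vadegudegur

Rule 1 (post-nasal voicing): no segment meets the environment; /vadgudgurl/ is unchanged.
Rule 2 (stop-cluster e-epenthesis): /d/ and /g/ form a stop–stop cluster, so [e] is inserted between them. /d/ and /g/ form a stop–stop cluster, so [e] is inserted between them. /vadgudgurl/ → vadegudegurl.
Rule 3 (final cluster simplification): /l/ is the second consonant of a word-final cluster /rl/, so it deletes. /vadegudegurl/ → vadegudegur.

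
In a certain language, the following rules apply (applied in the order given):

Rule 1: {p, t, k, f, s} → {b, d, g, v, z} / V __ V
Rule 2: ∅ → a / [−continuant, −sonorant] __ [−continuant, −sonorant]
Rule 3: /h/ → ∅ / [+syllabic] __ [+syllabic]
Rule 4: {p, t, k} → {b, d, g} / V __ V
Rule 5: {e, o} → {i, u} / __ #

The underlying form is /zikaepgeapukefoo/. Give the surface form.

zigaebageabugevou

Rule 1 (intervocalic voicing): /k/ is a voiceless obstruent between vowels /i/ and /a/, so it voices to [g]. /p/ is a voiceless obstruent between vowels /a/ and /u/, so it voices to [b]. /k/ is a voiceless obstruent between vowels /u/ and /e/, so it voices to [g]. /f/ is a voiceless obstruent between vowels /e/ and /o/, so it voices to [v]. /zikaepgeapukefoo/ → zigaepgeabugevoo.
Rule 2 (stop-cluster a-epenthesis): /p/ and /g/ form a stop–stop cluster, so [a] is inserted between them. /zigaepgeabugevoo/ → zigaepageabugevoo.
Rule 3 (intervocalic h-deletion): no segment meets the environment; /zigaepageabugevoo/ is unchanged.
Rule 4 (intervocalic voicing): /p/ is a voiceless stop between vowels /e/ and /a/, so it voices to [b]. /zigaepageabugevoo/ → zigaebageabugevoo.
Rule 5 (final vowel raising): /o/ is a mid vowel in word-final position, so it raises to [u]. /zigaebageabugevoo/ → zigaebageabugevou.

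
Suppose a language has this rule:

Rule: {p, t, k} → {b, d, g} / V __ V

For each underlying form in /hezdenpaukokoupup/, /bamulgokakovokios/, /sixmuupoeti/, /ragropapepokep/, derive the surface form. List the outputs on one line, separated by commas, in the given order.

/hezdenpaukokoupup/: /k/ is a voiceless stop between vowels /u/ and /o/, so it voices to [g]. /k/ is a voiceless stop between vowels /o/ and /o/, so it voices to [g]. /p/ is a voiceless stop between vowels /u/ and /u/, so it voices to [b]. → [hezdenpaugogoubup].
/bamulgokakovokios/: /k/ is a voiceless stop between vowels /o/ and /a/, so it voices to [g]. /k/ is a voiceless stop between vowels /a/ and /o/, so it voices to [g]. /k/ is a voiceless stop between vowels /o/ and /i/, so it voices to [g]. → [bamulgogagovogios].
/sixmuupoeti/: /p/ is a voiceless stop between vowels /u/ and /o/, so it voices to [b]. /t/ is a voiceless stop between vowels /e/ and /i/, so it voices to [d]. → [sixmuuboedi].
/ragropapepokep/: /p/ is a voiceless stop between vowels /o/ and /a/, so it voices to [b]. /p/ is a voiceless stop between vowels /a/ and /e/, so it voices to [b]. /p/ is a voiceless stop between vowels /e/ and /o/, so it voices to [b]. /k/ is a voiceless stop between vowels /o/ and /e/, so it voices to [g]. → [ragrobabebogep].

hezdenpaugogoubup, bamulgogagovogios, sixmuuboedi, ragrobabebogep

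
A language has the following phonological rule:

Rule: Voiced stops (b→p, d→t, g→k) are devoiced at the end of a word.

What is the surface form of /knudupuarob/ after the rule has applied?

knudupuarop

Scanning /knudupuarob/: /d/ at position 4 is not in the conditioning environment; /b/ is a voiced stop in word-final position, so it devoices to [p].
Result: [knudupuarop].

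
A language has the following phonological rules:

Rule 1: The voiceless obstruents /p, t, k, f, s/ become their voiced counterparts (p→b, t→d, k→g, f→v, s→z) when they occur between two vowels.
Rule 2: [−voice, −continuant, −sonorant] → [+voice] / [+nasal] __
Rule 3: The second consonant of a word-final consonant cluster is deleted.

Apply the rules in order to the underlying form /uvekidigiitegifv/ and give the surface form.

Rule 1 (intervocalic voicing): /k/ is a voiceless obstruent between vowels /e/ and /i/, so it voices to [g]. /t/ is a voiceless obstruent between vowels /i/ and /e/, so it voices to [d]. /uvekidigiitegifv/ → uvegidigiidegifv.
Rule 2 (post-nasal voicing): no segment meets the environment; /uvegidigiidegifv/ is unchanged.
Rule 3 (final cluster simplification): /v/ is the second consonant of a word-final cluster /fv/, so it deletes. /uvegidigiidegifv/ → uvegidigiidegif.

uvegidigiidegif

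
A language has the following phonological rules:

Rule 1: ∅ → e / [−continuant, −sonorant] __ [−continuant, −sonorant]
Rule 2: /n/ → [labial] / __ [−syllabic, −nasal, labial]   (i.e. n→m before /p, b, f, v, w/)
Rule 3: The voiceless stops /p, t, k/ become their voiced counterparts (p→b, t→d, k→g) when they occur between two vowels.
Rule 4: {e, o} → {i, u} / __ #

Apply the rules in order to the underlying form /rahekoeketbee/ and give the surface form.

rahegoegedebei

Rule 1 (stop-cluster e-epenthesis): /t/ and /b/ form a stop–stop cluster, so [e] is inserted between them. /rahekoeketbee/ → rahekoeketebee.
Rule 2 (nasal place assimilation): no segment meets the environment; /rahekoeketebee/ is unchanged.
Rule 3 (intervocalic voicing): /k/ is a voiceless stop between vowels /e/ and /o/, so it voices to [g]. /k/ is a voiceless stop between vowels /e/ and /e/, so it voices to [g]. /t/ is a voiceless stop between vowels /e/ and /e/, so it voices to [d]. /rahekoeketebee/ → rahegoegedebee.
Rule 4 (final vowel raising): /e/ is a mid vowel in word-final position, so it raises to [i]. /rahegoegedebee/ → rahegoegedebei.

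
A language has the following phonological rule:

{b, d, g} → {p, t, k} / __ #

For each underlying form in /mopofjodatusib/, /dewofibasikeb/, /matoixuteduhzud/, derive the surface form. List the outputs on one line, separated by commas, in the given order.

/mopofjodatusib/: /b/ is a voiced stop in word-final position, so it devoices to [p]. → [mopofjodatusip].
/dewofibasikeb/: /b/ is a voiced stop in word-final position, so it devoices to [p]. → [dewofibasikep].
/matoixuteduhzud/: /d/ is a voiced stop in word-final position, so it devoices to [t]. → [matoixuteduhzut].

mopofjodatusip, dewofibasikep, matoixuteduhzut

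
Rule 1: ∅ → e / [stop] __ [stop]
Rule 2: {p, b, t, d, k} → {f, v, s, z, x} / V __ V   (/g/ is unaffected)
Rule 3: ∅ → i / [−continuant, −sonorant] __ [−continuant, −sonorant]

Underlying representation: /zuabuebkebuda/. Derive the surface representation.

zuavuevexevuza

Rule 1 (stop-cluster e-epenthesis): /b/ and /k/ form a stop–stop cluster, so [e] is inserted between them. /zuabuebkebuda/ → zuabuebekebuda.
Rule 2 (intervocalic spirantization): /b/ is a stop between vowels /a/ and /u/, so it spirantizes to the fricative [v]. /b/ is a stop between vowels /e/ and /e/, so it spirantizes to the fricative [v]. /k/ is a stop between vowels /e/ and /e/, so it spirantizes to the fricative [x]. /b/ is a stop between vowels /e/ and /u/, so it spirantizes to the fricative [v]. /d/ is a stop between vowels /u/ and /a/, so it spirantizes to the fricative [z]. /zuabuebekebuda/ → zuavuevexevuza.
Rule 3 (stop-cluster i-epenthesis): no segment meets the environment; /zuavuevexevuza/ is unchanged.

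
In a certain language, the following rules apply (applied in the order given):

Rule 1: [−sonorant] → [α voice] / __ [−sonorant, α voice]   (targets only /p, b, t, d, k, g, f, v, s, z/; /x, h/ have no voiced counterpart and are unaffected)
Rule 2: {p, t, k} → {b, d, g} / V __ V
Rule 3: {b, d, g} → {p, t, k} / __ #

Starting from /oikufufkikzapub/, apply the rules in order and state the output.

oigufufkigzabup

Rule 1 (regressive voicing assimilation): /k/ precedes the voiced obstruent /z/, so it voices to [g] by assimilation. /oikufufkikzapub/ → oikufufkigzapub.
Rule 2 (intervocalic voicing): /k/ is a voiceless stop between vowels /i/ and /u/, so it voices to [g]. /p/ is a voiceless stop between vowels /a/ and /u/, so it voices to [b]. /oikufufkigzapub/ → oigufufkigzabub.
Rule 3 (final devoicing): /b/ is a voiced stop in word-final position, so it devoices to [p]. /oigufufkigzabub/ → oigufufkigzabup.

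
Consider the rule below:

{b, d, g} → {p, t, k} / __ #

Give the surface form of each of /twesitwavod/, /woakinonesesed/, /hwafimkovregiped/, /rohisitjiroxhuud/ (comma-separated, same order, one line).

/twesitwavod/: /d/ is a voiced stop in word-final position, so it devoices to [t]. → [twesitwavot].
/woakinonesesed/: /d/ is a voiced stop in word-final position, so it devoices to [t]. → [woakinoneseset].
/hwafimkovregiped/: /d/ is a voiced stop in word-final position, so it devoices to [t]. → [hwafimkovregipet].
/rohisitjiroxhuud/: /d/ is a voiced stop in word-final position, so it devoices to [t]. → [rohisitjiroxhuut].

twesitwavot, woakinoneseset, hwafimkovregipet, rohisitjiroxhuut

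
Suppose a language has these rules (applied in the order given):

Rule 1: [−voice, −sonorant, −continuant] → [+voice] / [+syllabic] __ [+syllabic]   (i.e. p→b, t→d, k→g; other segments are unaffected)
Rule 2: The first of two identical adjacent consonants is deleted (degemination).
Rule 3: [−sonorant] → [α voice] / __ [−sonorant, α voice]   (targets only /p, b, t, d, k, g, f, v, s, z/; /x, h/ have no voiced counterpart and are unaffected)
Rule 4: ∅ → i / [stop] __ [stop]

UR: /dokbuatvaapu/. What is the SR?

dogibuadvaabu

Rule 1 (intervocalic voicing): /p/ is a voiceless stop between vowels /a/ and /u/, so it voices to [b]. /dokbuatvaapu/ → dokbuatvaabu.
Rule 2 (degemination): no segment meets the environment; /dokbuatvaabu/ is unchanged.
Rule 3 (regressive voicing assimilation): /k/ precedes the voiced obstruent /b/, so it voices to [g] by assimilation. /t/ precedes the voiced obstruent /v/, so it voices to [d] by assimilation. /dokbuatvaabu/ → dogbuadvaabu.
Rule 4 (stop-cluster i-epenthesis): /g/ and /b/ form a stop–stop cluster, so [i] is inserted between them. /dogbuadvaabu/ → dogibuadvaabu.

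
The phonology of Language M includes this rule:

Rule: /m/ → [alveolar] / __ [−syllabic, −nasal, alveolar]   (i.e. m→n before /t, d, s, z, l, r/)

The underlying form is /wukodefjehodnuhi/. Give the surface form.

wukodefjehodnuhi

No segment of /wukodefjehodnuhi/ meets the structural description of the rule, so the form surfaces unchanged.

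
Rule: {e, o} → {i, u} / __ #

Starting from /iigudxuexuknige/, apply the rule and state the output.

/e/ is a mid vowel in word-final position, so it raises to [i].
Surface form: [iigudxuexuknigi].

iigudxuexuknigi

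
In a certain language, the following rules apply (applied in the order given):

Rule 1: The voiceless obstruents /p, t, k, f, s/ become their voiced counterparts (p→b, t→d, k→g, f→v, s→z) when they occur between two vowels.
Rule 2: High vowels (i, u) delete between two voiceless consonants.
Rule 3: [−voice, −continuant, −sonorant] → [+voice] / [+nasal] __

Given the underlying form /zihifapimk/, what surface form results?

Rule 1 (intervocalic voicing): /f/ is a voiceless obstruent between vowels /i/ and /a/, so it voices to [v]. /p/ is a voiceless obstruent between vowels /a/ and /i/, so it voices to [b]. /zihifapimk/ → zihivabimk.
Rule 2 (high vowel syncope): no segment meets the environment; /zihivabimk/ is unchanged.
Rule 3 (post-nasal voicing): /k/ is a voiceless stop immediately after the nasal /m/, so it voices to [g]. /zihivabimk/ → zihivabimg.

zihivabimg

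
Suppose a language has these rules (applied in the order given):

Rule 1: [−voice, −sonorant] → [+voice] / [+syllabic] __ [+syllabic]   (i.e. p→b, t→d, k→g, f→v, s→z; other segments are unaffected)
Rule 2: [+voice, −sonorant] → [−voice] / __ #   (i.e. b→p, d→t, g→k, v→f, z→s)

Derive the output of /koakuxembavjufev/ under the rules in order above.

Rule 1 (intervocalic voicing): /k/ is a voiceless obstruent between vowels /a/ and /u/, so it voices to [g]. /f/ is a voiceless obstruent between vowels /u/ and /e/, so it voices to [v]. /koakuxembavjufev/ → koaguxembavjuvev.
Rule 2 (final devoicing): /v/ is a voiced obstruent in word-final position, so it devoices to [f]. /koaguxembavjuvev/ → koaguxembavjuvef.

koaguxembavjuvef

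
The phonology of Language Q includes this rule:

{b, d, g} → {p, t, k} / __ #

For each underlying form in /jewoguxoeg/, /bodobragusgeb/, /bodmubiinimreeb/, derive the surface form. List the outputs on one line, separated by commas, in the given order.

jewoguxoek, bodobragusgep, bodmubiinimreep

/jewoguxoeg/: /g/ is a voiced stop in word-final position, so it devoices to [k]. → [jewoguxoek].
/bodobragusgeb/: /b/ is a voiced stop in word-final position, so it devoices to [p]. → [bodobragusgep].
/bodmubiinimreeb/: /b/ is a voiced stop in word-final position, so it devoices to [p]. → [bodmubiinimreep].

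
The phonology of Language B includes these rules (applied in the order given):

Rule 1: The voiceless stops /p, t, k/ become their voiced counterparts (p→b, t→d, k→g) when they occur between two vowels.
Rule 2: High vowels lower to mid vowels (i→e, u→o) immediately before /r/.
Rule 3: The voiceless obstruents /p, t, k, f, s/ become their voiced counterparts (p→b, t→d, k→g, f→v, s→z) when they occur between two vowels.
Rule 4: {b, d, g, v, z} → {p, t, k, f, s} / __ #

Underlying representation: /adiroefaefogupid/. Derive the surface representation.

Rule 1 (intervocalic voicing): /p/ is a voiceless stop between vowels /u/ and /i/, so it voices to [b]. /adiroefaefogupid/ → adiroefaefogubid.
Rule 2 (pre-rhotic lowering): /i/ is a high vowel immediately before /r/, so it lowers to [e]. /adiroefaefogubid/ → aderoefaefogubid.
Rule 3 (intervocalic voicing): /f/ is a voiceless obstruent between vowels /e/ and /a/, so it voices to [v]. /f/ is a voiceless obstruent between vowels /e/ and /o/, so it voices to [v]. /aderoefaefogubid/ → aderoevaevogubid.
Rule 4 (final devoicing): /d/ is a voiced obstruent in word-final position, so it devoices to [t]. /aderoevaevogubid/ → aderoevaevogubit.

aderoevaevogubit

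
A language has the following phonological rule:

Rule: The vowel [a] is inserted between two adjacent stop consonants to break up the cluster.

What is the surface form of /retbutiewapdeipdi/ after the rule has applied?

/t/ and /b/ form a stop–stop cluster, so [a] is inserted between them.
/p/ and /d/ form a stop–stop cluster, so [a] is inserted between them.
/p/ and /d/ form a stop–stop cluster, so [a] is inserted between them.
Surface form: [retabutiewapadeipadi].

retabutiewapadeipadi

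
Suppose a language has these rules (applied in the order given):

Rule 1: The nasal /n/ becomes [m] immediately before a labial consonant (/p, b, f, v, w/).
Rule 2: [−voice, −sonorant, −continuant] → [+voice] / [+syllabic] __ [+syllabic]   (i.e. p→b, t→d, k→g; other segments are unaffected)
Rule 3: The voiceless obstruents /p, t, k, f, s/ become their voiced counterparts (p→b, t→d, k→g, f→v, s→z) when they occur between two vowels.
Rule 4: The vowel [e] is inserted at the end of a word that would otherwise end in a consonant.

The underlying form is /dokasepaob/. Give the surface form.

Rule 1 (nasal place assimilation): no segment meets the environment; /dokasepaob/ is unchanged.
Rule 2 (intervocalic voicing): /k/ is a voiceless stop between vowels /o/ and /a/, so it voices to [g]. /p/ is a voiceless stop between vowels /e/ and /a/, so it voices to [b]. /dokasepaob/ → dogasebaob.
Rule 3 (intervocalic voicing): /s/ is a voiceless obstruent between vowels /a/ and /e/, so it voices to [z]. /dogasebaob/ → dogazebaob.
Rule 4 (final e-epenthesis): the form ends in the consonant /b/, so [e] is inserted word-finally. /dogazebaob/ → dogazebaobe.

dogazebaobe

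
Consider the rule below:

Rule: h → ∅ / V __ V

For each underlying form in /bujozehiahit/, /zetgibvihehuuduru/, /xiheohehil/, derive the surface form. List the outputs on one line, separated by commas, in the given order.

bujozeiait, zetgibvieuuduru, xieoeil

/bujozehiahit/: /h/ occurs between vowels /e/ and /i/, so it deletes. /h/ occurs between vowels /a/ and /i/, so it deletes. → [bujozeiait].
/zetgibvihehuuduru/: /h/ occurs between vowels /i/ and /e/, so it deletes. /h/ occurs between vowels /e/ and /u/, so it deletes. → [zetgibvieuuduru].
/xiheohehil/: /h/ occurs between vowels /i/ and /e/, so it deletes. /h/ occurs between vowels /o/ and /e/, so it deletes. /h/ occurs between vowels /e/ and /i/, so it deletes. → [xieoeil].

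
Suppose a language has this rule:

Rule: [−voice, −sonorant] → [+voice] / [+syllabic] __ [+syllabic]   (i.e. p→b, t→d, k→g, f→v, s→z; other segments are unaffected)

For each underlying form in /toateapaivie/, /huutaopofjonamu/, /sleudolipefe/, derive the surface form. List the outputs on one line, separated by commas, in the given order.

/toateapaivie/: /t/ is a voiceless obstruent between vowels /a/ and /e/, so it voices to [d]. /p/ is a voiceless obstruent between vowels /a/ and /a/, so it voices to [b]. → [toadeabaivie].
/huutaopofjonamu/: /t/ is a voiceless obstruent between vowels /u/ and /a/, so it voices to [d]. /p/ is a voiceless obstruent between vowels /o/ and /o/, so it voices to [b]. → [huudaobofjonamu].
/sleudolipefe/: /p/ is a voiceless obstruent between vowels /i/ and /e/, so it voices to [b]. /f/ is a voiceless obstruent between vowels /e/ and /e/, so it voices to [v]. → [sleudolibeve].

toadeabaivie, huudaobofjonamu, sleudolibeve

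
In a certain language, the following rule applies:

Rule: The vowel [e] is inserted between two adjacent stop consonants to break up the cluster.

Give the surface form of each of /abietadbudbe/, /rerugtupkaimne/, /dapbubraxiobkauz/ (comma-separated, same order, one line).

/abietadbudbe/: /d/ and /b/ form a stop–stop cluster, so [e] is inserted between them. /d/ and /b/ form a stop–stop cluster, so [e] is inserted between them. → [abietadebudebe].
/rerugtupkaimne/: /g/ and /t/ form a stop–stop cluster, so [e] is inserted between them. /p/ and /k/ form a stop–stop cluster, so [e] is inserted between them. → [rerugetupekaimne].
/dapbubraxiobkauz/: /p/ and /b/ form a stop–stop cluster, so [e] is inserted between them. /b/ and /k/ form a stop–stop cluster, so [e] is inserted between them. → [dapebubraxiobekauz].

abietadebudebe, rerugetupekaimne, dapebubraxiobekauz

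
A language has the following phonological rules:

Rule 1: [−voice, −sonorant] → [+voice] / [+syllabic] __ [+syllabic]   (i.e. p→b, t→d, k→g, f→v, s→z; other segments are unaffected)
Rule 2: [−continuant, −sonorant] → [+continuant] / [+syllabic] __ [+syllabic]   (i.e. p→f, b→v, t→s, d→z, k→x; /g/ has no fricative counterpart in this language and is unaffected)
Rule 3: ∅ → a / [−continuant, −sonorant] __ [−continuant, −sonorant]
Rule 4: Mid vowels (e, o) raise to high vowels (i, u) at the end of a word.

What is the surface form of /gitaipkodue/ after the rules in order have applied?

gizaipakozui

Rule 1 (intervocalic voicing): /t/ is a voiceless obstruent between vowels /i/ and /a/, so it voices to [d]. /gitaipkodue/ → gidaipkodue.
Rule 2 (intervocalic spirantization): /d/ is a stop between vowels /i/ and /a/, so it spirantizes to the fricative [z]. /d/ is a stop between vowels /o/ and /u/, so it spirantizes to the fricative [z]. /gidaipkodue/ → gizaipkozue.
Rule 3 (stop-cluster a-epenthesis): /p/ and /k/ form a stop–stop cluster, so [a] is inserted between them. /gizaipkozue/ → gizaipakozue.
Rule 4 (final vowel raising): /e/ is a mid vowel in word-final position, so it raises to [i]. /gizaipakozue/ → gizaipakozui.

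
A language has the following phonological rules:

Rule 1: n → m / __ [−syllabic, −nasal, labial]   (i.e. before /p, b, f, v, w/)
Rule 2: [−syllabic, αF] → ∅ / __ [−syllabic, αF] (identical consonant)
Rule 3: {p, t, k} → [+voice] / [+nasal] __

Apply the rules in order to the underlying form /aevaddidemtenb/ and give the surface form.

Rule 1 (nasal place assimilation): /n/ precedes the labial consonant /b/, so it assimilates in place to [m]. /aevaddidemtenb/ → aevaddidemtemb.
Rule 2 (degemination): /dd/ is a geminate; the first /d/ deletes. /aevaddidemtemb/ → aevadidemtemb.
Rule 3 (post-nasal voicing): /t/ is a voiceless stop immediately after the nasal /m/, so it voices to [d]. /aevadidemtemb/ → aevadidemdemb.

aevadidemdemb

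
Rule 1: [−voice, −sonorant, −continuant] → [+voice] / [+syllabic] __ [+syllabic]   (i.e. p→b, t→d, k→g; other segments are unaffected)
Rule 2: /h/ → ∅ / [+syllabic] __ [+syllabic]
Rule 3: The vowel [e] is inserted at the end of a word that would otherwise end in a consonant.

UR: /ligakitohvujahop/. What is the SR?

Rule 1 (intervocalic voicing): /k/ is a voiceless stop between vowels /a/ and /i/, so it voices to [g]. /t/ is a voiceless stop between vowels /i/ and /o/, so it voices to [d]. /ligakitohvujahop/ → ligagidohvujahop.
Rule 2 (intervocalic h-deletion): /h/ occurs between vowels /a/ and /o/, so it deletes. /ligagidohvujahop/ → ligagidohvujaop.
Rule 3 (final e-epenthesis): the form ends in the consonant /p/, so [e] is inserted word-finally. /ligagidohvujaop/ → ligagidohvujaope.

ligagidohvujaope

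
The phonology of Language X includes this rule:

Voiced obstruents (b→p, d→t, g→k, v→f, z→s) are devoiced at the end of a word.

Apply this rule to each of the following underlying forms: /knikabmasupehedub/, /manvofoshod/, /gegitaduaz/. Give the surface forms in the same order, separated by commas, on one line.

/knikabmasupehedub/: /b/ is a voiced obstruent in word-final position, so it devoices to [p]. → [knikabmasupehedup].
/manvofoshod/: /d/ is a voiced obstruent in word-final position, so it devoices to [t]. → [manvofoshot].
/gegitaduaz/: /z/ is a voiced obstruent in word-final position, so it devoices to [s]. → [gegitaduas].

knikabmasupehedup, manvofoshot, gegitaduas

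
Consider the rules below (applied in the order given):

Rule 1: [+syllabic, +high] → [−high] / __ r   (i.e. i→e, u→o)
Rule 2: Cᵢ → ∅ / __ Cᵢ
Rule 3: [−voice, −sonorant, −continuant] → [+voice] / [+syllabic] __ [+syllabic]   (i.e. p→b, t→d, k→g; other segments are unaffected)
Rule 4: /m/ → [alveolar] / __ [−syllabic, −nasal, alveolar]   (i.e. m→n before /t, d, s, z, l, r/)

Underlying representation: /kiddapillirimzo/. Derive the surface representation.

Rule 1 (pre-rhotic lowering): /i/ is a high vowel immediately before /r/, so it lowers to [e]. /kiddapillirimzo/ → kiddapillerimzo.
Rule 2 (degemination): /dd/ is a geminate; the first /d/ deletes. /ll/ is a geminate; the first /l/ deletes. /kiddapillerimzo/ → kidapilerimzo.
Rule 3 (intervocalic voicing): /p/ is a voiceless stop between vowels /a/ and /i/, so it voices to [b]. /kidapilerimzo/ → kidabilerimzo.
Rule 4 (nasal place assimilation): /m/ precedes the alveolar consonant /z/, so it assimilates in place to [n]. /kidabilerimzo/ → kidabilerinzo.

kidabilerinzo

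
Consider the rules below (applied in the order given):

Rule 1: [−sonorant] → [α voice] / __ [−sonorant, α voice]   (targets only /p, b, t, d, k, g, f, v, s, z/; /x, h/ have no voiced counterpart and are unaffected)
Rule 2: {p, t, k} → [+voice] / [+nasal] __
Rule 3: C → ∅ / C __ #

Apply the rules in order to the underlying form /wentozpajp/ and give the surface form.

Rule 1 (regressive voicing assimilation): /z/ precedes the voiceless obstruent /p/, so it devoices to [s] by assimilation. /wentozpajp/ → wentospajp.
Rule 2 (post-nasal voicing): /t/ is a voiceless stop immediately after the nasal /n/, so it voices to [d]. /wentospajp/ → wendospajp.
Rule 3 (final cluster simplification): /p/ is the second consonant of a word-final cluster /jp/, so it deletes. /wendospajp/ → wendospaj.

wendospaj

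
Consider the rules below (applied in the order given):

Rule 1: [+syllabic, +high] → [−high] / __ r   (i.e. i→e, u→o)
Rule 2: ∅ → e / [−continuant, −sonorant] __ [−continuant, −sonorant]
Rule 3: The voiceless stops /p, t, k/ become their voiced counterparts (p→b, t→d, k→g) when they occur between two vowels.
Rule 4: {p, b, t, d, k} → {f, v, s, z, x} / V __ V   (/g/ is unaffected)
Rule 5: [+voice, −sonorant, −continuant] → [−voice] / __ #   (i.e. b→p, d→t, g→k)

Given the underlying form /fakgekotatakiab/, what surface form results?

Rule 1 (pre-rhotic lowering): no segment meets the environment; /fakgekotatakiab/ is unchanged.
Rule 2 (stop-cluster e-epenthesis): /k/ and /g/ form a stop–stop cluster, so [e] is inserted between them. /fakgekotatakiab/ → fakegekotatakiab.
Rule 3 (intervocalic voicing): /k/ is a voiceless stop between vowels /a/ and /e/, so it voices to [g]. /k/ is a voiceless stop between vowels /e/ and /o/, so it voices to [g]. /t/ is a voiceless stop between vowels /o/ and /a/, so it voices to [d]. /t/ is a voiceless stop between vowels /a/ and /a/, so it voices to [d]. /k/ is a voiceless stop between vowels /a/ and /i/, so it voices to [g]. /fakegekotatakiab/ → fagegegodadagiab.
Rule 4 (intervocalic spirantization): /d/ is a stop between vowels /o/ and /a/, so it spirantizes to the fricative [z]. /d/ is a stop between vowels /a/ and /a/, so it spirantizes to the fricative [z]. /fagegegodadagiab/ → fagegegozazagiab.
Rule 5 (final devoicing): /b/ is a voiced stop in word-final position, so it devoices to [p]. /fagegegozazagiab/ → fagegegozazagiap.

fagegegozazagiap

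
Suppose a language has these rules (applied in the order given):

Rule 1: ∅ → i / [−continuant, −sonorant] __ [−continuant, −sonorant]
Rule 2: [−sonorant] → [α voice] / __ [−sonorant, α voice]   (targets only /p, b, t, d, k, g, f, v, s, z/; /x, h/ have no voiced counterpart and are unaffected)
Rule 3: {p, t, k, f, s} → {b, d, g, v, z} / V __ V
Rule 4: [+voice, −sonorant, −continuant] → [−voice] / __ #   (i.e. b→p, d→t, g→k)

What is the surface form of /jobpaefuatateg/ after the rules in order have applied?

Rule 1 (stop-cluster i-epenthesis): /b/ and /p/ form a stop–stop cluster, so [i] is inserted between them. /jobpaefuatateg/ → jobipaefuatateg.
Rule 2 (regressive voicing assimilation): no segment meets the environment; /jobipaefuatateg/ is unchanged.
Rule 3 (intervocalic voicing): /p/ is a voiceless obstruent between vowels /i/ and /a/, so it voices to [b]. /f/ is a voiceless obstruent between vowels /e/ and /u/, so it voices to [v]. /t/ is a voiceless obstruent between vowels /a/ and /a/, so it voices to [d]. /t/ is a voiceless obstruent between vowels /a/ and /e/, so it voices to [d]. /jobipaefuatateg/ → jobibaevuadadeg.
Rule 4 (final devoicing): /g/ is a voiced stop in word-final position, so it devoices to [k]. /jobibaevuadadeg/ → jobibaevuadadek.

jobibaevuadadek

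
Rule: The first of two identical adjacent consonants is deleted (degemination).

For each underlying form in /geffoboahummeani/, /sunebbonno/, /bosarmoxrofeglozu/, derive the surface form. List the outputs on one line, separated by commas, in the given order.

/geffoboahummeani/: /ff/ is a geminate; the first /f/ deletes. /mm/ is a geminate; the first /m/ deletes. → [gefoboahumeani].
/sunebbonno/: /bb/ is a geminate; the first /b/ deletes. /nn/ is a geminate; the first /n/ deletes. → [sunebono].
/bosarmoxrofeglozu/: the rule's environment is not met; surfaces unchanged as [bosarmoxrofeglozu].

gefoboahumeani, sunebono, bosarmoxrofeglozu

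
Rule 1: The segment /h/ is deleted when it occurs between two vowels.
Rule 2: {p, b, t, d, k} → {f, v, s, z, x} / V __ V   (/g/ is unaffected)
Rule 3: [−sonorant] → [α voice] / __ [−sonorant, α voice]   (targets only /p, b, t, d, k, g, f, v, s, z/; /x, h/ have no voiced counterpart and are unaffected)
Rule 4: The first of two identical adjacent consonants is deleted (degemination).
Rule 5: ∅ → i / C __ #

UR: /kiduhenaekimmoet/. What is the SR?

kizuenaeximoeti

Rule 1 (intervocalic h-deletion): /h/ occurs between vowels /u/ and /e/, so it deletes. /kiduhenaekimmoet/ → kiduenaekimmoet.
Rule 2 (intervocalic spirantization): /d/ is a stop between vowels /i/ and /u/, so it spirantizes to the fricative [z]. /k/ is a stop between vowels /e/ and /i/, so it spirantizes to the fricative [x]. /kiduenaekimmoet/ → kizuenaeximmoet.
Rule 3 (regressive voicing assimilation): no segment meets the environment; /kizuenaeximmoet/ is unchanged.
Rule 4 (degemination): /mm/ is a geminate; the first /m/ deletes. /kizuenaeximmoet/ → kizuenaeximoet.
Rule 5 (final i-epenthesis): the form ends in the consonant /t/, so [i] is inserted word-finally. /kizuenaeximoet/ → kizuenaeximoeti.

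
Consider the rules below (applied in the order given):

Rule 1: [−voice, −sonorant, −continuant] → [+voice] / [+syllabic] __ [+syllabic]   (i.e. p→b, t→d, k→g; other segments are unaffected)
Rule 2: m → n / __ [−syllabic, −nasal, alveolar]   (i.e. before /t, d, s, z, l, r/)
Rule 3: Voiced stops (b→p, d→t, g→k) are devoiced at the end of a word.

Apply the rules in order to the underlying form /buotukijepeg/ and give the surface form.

buodugijebek

Rule 1 (intervocalic voicing): /t/ is a voiceless stop between vowels /o/ and /u/, so it voices to [d]. /k/ is a voiceless stop between vowels /u/ and /i/, so it voices to [g]. /p/ is a voiceless stop between vowels /e/ and /e/, so it voices to [b]. /buotukijepeg/ → buodugijebeg.
Rule 2 (nasal place assimilation): no segment meets the environment; /buodugijebeg/ is unchanged.
Rule 3 (final devoicing): /g/ is a voiced stop in word-final position, so it devoices to [k]. /buodugijebeg/ → buodugijebek.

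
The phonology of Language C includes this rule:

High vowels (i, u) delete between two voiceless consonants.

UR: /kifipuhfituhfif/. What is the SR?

kfphfthff

/i/ is a high vowel flanked by voiceless consonants /k/ and /f/, so it deletes.
/i/ is a high vowel flanked by voiceless consonants /f/ and /p/, so it deletes.
/u/ is a high vowel flanked by voiceless consonants /p/ and /h/, so it deletes.
/i/ is a high vowel flanked by voiceless consonants /f/ and /t/, so it deletes.
/u/ is a high vowel flanked by voiceless consonants /t/ and /h/, so it deletes.
/i/ is a high vowel flanked by voiceless consonants /f/ and /f/, so it deletes.
Surface form: [kfphfthff].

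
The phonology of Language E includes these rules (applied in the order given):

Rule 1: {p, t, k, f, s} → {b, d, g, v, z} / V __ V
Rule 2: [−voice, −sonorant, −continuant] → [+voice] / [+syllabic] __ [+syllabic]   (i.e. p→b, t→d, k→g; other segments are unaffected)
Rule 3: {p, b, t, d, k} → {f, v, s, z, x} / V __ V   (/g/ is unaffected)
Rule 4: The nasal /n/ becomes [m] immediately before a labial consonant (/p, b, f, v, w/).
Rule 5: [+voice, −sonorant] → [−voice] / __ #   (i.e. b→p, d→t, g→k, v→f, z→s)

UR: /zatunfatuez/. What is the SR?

zazumfazues

Rule 1 (intervocalic voicing): /t/ is a voiceless obstruent between vowels /a/ and /u/, so it voices to [d]. /t/ is a voiceless obstruent between vowels /a/ and /u/, so it voices to [d]. /zatunfatuez/ → zadunfaduez.
Rule 2 (intervocalic voicing): no segment meets the environment; /zadunfaduez/ is unchanged.
Rule 3 (intervocalic spirantization): /d/ is a stop between vowels /a/ and /u/, so it spirantizes to the fricative [z]. /d/ is a stop between vowels /a/ and /u/, so it spirantizes to the fricative [z]. /zadunfaduez/ → zazunfazuez.
Rule 4 (nasal place assimilation): /n/ precedes the labial consonant /f/, so it assimilates in place to [m]. /zazunfazuez/ → zazumfazuez.
Rule 5 (final devoicing): /z/ is a voiced obstruent in word-final position, so it devoices to [s]. /zazumfazuez/ → zazumfazues.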